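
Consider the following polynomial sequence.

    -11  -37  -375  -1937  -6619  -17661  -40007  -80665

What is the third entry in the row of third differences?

-3240

First differences: -26, -338, -1562, -4682, -11042, -22346, -40658
Second differences: -312, -1224, -3120, -6360, -11304, -18312
Third differences: -912, -1896, -3240, -4944, -7008
Fourth differences: -984, -1344, -1704, -2064
Fifth differences: -360, -360, -360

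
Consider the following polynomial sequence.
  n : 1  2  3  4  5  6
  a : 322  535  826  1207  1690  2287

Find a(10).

6055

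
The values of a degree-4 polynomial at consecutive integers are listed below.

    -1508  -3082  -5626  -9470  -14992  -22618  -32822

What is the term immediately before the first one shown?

-622

Δ: -1574  -2544  -3844  -5522  -7626  -10204
Δ²: -970  -1300  -1678  -2104  -2578
Δ³: -330  -378  -426  -474
Δ⁴: -48  -48  -48
The fourth differences are constant at -48.
Work back: -330 + 48 = -282;  -970 + 282 = -688;  -1574 + 688 = -886;  -1508 + 886 = -622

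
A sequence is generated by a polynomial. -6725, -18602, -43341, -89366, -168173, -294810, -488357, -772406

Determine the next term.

First differences: -11877, -24739, -46025, -78807, -126637, -193547, -284049
Second differences: -12862, -21286, -32782, -47830, -66910, -90502
Third differences: -8424, -11496, -15048, -19080, -23592
Fourth differences: -3072, -3552, -4032, -4512
Fifth differences: -480, -480, -480
Fifth differences constant at -480.
-4512 − 480 = -4992;  -23592 − 4992 = -28584;  -90502 − 28584 = -119086;  -284049 − 119086 = -403135;  -772406 − 403135 = -1175541

-1175541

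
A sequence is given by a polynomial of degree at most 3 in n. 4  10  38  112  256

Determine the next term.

494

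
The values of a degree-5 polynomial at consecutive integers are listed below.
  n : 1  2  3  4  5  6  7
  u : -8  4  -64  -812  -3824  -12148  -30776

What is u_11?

12  -68  -748  -3012  -8324  -18628
-80  -680  -2264  -5312  -10304
-600  -1584  -3048  -4992
-984  -1464  -1944
-480  -480
Fifth differences constant at -480.
-1944 − 480 = -2424;  -4992 − 2424 = -7416;  -10304 − 7416 = -17720;  -18628 − 17720 = -36348;  -30776 − 36348 = -67124
-2424 − 480 = -2904;  -7416 − 2904 = -10320;  -17720 − 10320 = -28040;  -36348 − 28040 = -64388;  -67124 − 64388 = -131512
-2904 − 480 = -3384;  -10320 − 3384 = -13704;  -28040 − 13704 = -41744;  -64388 − 41744 = -106132;  -131512 − 106132 = -237644
-3384 − 480 = -3864;  -13704 − 3864 = -17568;  -41744 − 17568 = -59312;  -106132 − 59312 = -165444;  -237644 − 165444 = -403088

-403088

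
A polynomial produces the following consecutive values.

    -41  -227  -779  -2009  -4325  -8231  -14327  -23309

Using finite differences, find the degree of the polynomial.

4

Δ: -186, -552, -1230, -2316, -3906, -6096, -8982
Δ²: -366, -678, -1086, -1590, -2190, -2886
Δ³: -312, -408, -504, -600, -696
Δ⁴: -96, -96, -96, -96
The fourth differences are constant, so the polynomial has degree 4.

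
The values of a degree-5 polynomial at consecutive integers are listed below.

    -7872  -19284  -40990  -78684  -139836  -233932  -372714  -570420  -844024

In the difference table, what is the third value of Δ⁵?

-240

Δ: -11412, -21706, -37694, -61152, -94096, -138782, -197706, -273604
Δ²: -10294, -15988, -23458, -32944, -44686, -58924, -75898
Δ³: -5694, -7470, -9486, -11742, -14238, -16974
Δ⁴: -1776, -2016, -2256, -2496, -2736
Δ⁵: -240, -240, -240, -240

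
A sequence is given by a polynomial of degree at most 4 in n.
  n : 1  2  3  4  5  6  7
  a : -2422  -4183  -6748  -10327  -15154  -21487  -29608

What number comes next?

First differences: -1761, -2565, -3579, -4827, -6333, -8121
Second differences: -804, -1014, -1248, -1506, -1788
Third differences: -210, -234, -258, -282
Fourth differences: -24, -24, -24
Constant fourth difference = -24, so extend:
-282 − 24 = -306;  -1788 − 306 = -2094;  -8121 − 2094 = -10215;  -29608 − 10215 = -39823

-39823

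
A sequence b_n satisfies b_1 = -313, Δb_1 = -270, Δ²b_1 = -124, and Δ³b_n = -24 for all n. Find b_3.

-977

Build the table forward from the leading diagonal:
Δ³: -24  -24  -24
Δ²: -124  -148  -172
Δ: -270  -394  -542
b: -313  -583  -977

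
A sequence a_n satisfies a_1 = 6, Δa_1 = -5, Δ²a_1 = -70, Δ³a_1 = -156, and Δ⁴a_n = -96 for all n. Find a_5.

-1154

Build the table forward from the leading diagonal:
Δ⁴: -96, -96, -96, -96, -96
Δ³: -156, -252, -348, -444, -540
Δ²: -70, -226, -478, -826, -1270
Δ: -5, -75, -301, -779, -1605
a: 6, 1, -74, -375, -1154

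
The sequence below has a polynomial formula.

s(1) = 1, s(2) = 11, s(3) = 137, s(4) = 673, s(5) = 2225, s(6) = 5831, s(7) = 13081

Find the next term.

26237

Δ: 10  126  536  1552  3606  7250
Δ²: 116  410  1016  2054  3644
Δ³: 294  606  1038  1590
Δ⁴: 312  432  552
Δ⁵: 120  120
The fifth differences are constant (120).
552 + 120 = 672;  1590 + 672 = 2262;  3644 + 2262 = 5906;  7250 + 5906 = 13156;  13081 + 13156 = 26237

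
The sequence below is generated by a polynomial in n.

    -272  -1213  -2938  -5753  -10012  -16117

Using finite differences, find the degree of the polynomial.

4

Δ: -941, -1725, -2815, -4259, -6105
Δ²: -784, -1090, -1444, -1846
Δ³: -306, -354, -402
Δ⁴: -48, -48
The fourth differences are constant, so the polynomial has degree 4.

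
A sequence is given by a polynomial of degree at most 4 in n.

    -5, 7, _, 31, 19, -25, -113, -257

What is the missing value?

23

Using the last 5 terms:
-12, -44, -88, -144
-32, -44, -56
-12, -12
Constant third difference = -12.
Extend backward: -32 + 12 = -20;  -12 + 20 = 8;  31 − 8 = 23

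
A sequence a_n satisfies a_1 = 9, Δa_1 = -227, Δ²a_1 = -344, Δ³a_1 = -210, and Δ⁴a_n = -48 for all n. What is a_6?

Build the table forward from the leading diagonal:
Δ⁴: -48  -48  -48  -48  -48  -48
Δ³: -210  -258  -306  -354  -402  -450
Δ²: -344  -554  -812  -1118  -1472  -1874
Δ: -227  -571  -1125  -1937  -3055  -4527
a: 9  -218  -789  -1914  -3851  -6906

-6906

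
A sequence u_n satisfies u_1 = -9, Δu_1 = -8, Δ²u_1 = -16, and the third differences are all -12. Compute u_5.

Build the table forward from the leading diagonal:
Δ³: -12, -12, -12, -12, -12
Δ²: -16, -28, -40, -52, -64
Δ: -8, -24, -52, -92, -144
u: -9, -17, -41, -93, -185

-185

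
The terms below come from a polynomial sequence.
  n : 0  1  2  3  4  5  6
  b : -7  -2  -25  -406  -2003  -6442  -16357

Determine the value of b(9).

Δ: 5, -23, -381, -1597, -4439, -9915
Δ²: -28, -358, -1216, -2842, -5476
Δ³: -330, -858, -1626, -2634
Δ⁴: -528, -768, -1008
Δ⁵: -240, -240
Constant fifth difference = -240, so extend:
-1008 − 240 = -1248;  -2634 − 1248 = -3882;  -5476 − 3882 = -9358;  -9915 − 9358 = -19273;  -16357 − 19273 = -35630
-1248 − 240 = -1488;  -3882 − 1488 = -5370;  -9358 − 5370 = -14728;  -19273 − 14728 = -34001;  -35630 − 34001 = -69631
-1488 − 240 = -1728;  -5370 − 1728 = -7098;  -14728 − 7098 = -21826;  -34001 − 21826 = -55827;  -69631 − 55827 = -125458

-125458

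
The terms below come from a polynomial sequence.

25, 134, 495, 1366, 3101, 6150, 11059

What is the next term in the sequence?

18470

Δ: 109, 361, 871, 1735, 3049, 4909
Δ²: 252, 510, 864, 1314, 1860
Δ³: 258, 354, 450, 546
Δ⁴: 96, 96, 96
Constant fourth difference = 96, so extend:
546 + 96 = 642;  1860 + 642 = 2502;  4909 + 2502 = 7411;  11059 + 7411 = 18470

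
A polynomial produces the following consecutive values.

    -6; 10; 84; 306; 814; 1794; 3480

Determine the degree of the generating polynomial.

4

Δ: 16, 74, 222, 508, 980, 1686
Δ²: 58, 148, 286, 472, 706
Δ³: 90, 138, 186, 234
Δ⁴: 48, 48, 48
The fourth differences are constant, so the polynomial has degree 4.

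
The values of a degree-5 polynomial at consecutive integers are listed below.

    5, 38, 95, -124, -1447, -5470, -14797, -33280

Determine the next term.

-66259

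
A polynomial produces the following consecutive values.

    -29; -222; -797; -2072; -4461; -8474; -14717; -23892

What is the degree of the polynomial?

-193, -575, -1275, -2389, -4013, -6243, -9175
-382, -700, -1114, -1624, -2230, -2932
-318, -414, -510, -606, -702
-96, -96, -96, -96
The fourth differences are constant, so the polynomial has degree 4.

4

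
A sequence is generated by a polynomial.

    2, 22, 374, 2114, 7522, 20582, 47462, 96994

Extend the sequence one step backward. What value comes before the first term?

D1: 20, 352, 1740, 5408, 13060, 26880, 49532
D2: 332, 1388, 3668, 7652, 13820, 22652
D3: 1056, 2280, 3984, 6168, 8832
D4: 1224, 1704, 2184, 2664
D5: 480, 480, 480
The fifth differences are constant at 480.
Work back: 1224 − 480 = 744;  1056 − 744 = 312;  332 − 312 = 20;  20 − 20 = 0;  2 + 0 = 2

2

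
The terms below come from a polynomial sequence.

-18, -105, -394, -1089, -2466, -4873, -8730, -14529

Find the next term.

-22834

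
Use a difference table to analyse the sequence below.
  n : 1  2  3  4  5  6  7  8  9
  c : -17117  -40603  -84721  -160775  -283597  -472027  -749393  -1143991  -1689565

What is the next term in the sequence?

D1: -23486 , -44118 , -76054 , -122822 , -188430 , -277366 , -394598 , -545574
D2: -20632 , -31936 , -46768 , -65608 , -88936 , -117232 , -150976
D3: -11304 , -14832 , -18840 , -23328 , -28296 , -33744
D4: -3528 , -4008 , -4488 , -4968 , -5448
D5: -480 , -480 , -480 , -480
Constant fifth difference = -480, so extend:
-5448 − 480 = -5928;  -33744 − 5928 = -39672;  -150976 − 39672 = -190648;  -545574 − 190648 = -736222;  -1689565 − 736222 = -2425787

-2425787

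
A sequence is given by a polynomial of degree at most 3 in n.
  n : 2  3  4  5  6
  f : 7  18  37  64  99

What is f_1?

D1: 11  19  27  35
D2: 8  8  8
The second differences are constant at 8.
Work back: 11 − 8 = 3;  7 − 3 = 4

4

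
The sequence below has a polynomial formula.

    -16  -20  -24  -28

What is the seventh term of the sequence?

-40

-4, -4, -4
Constant first difference = -4, so extend:
-28 − 4 = -32
-32 − 4 = -36
-36 − 4 = -40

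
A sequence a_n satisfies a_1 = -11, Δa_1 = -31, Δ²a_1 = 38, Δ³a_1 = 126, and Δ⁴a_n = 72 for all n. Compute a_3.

-35

Build the table forward from the leading diagonal:
Δ⁴: 72, 72, 72
Δ³: 126, 198, 270
Δ²: 38, 164, 362
Δ: -31, 7, 171
a: -11, -42, -35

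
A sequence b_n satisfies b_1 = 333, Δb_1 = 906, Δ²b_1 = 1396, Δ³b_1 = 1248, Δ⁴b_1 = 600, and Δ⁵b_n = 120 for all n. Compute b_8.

103191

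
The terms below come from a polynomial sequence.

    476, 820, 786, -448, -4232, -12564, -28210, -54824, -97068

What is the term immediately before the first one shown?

168

Δ: 344  -34  -1234  -3784  -8332  -15646  -26614  -42244
Δ²: -378  -1200  -2550  -4548  -7314  -10968  -15630
Δ³: -822  -1350  -1998  -2766  -3654  -4662
Δ⁴: -528  -648  -768  -888  -1008
Δ⁵: -120  -120  -120  -120
The fifth differences are constant at -120.
Work back: -528 + 120 = -408;  -822 + 408 = -414;  -378 + 414 = 36;  344 − 36 = 308;  476 − 308 = 168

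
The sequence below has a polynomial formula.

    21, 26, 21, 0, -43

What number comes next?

Δ: 5 , -5 , -21 , -43
Δ²: -10 , -16 , -22
Δ³: -6 , -6
The third differences are constant (-6).
-22 − 6 = -28;  -43 − 28 = -71;  -43 − 71 = -114

-114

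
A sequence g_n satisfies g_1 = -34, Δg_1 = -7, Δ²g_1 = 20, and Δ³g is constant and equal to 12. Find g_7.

464

Build the table forward from the leading diagonal:
D3: 12, 12, 12, 12, 12, 12, 12
D2: 20, 32, 44, 56, 68, 80, 92
D1: -7, 13, 45, 89, 145, 213, 293
g: -34, -41, -28, 17, 106, 251, 464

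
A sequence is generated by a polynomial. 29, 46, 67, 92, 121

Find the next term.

154

D1: 17  21  25  29
D2: 4  4  4
The second differences are constant (4).
29 + 4 = 33;  121 + 33 = 154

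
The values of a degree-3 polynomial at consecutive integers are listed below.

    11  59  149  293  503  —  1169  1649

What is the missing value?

Using the first 5 terms:
D1: 48, 90, 144, 210
D2: 42, 54, 66
D3: 12, 12
Constant third difference = 12.
Extend forward: 66 + 12 = 78;  210 + 78 = 288;  503 + 288 = 791

791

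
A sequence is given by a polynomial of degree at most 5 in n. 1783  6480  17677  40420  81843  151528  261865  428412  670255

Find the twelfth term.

2098900

D1: 4697, 11197, 22743, 41423, 69685, 110337, 166547, 241843
D2: 6500, 11546, 18680, 28262, 40652, 56210, 75296
D3: 5046, 7134, 9582, 12390, 15558, 19086
D4: 2088, 2448, 2808, 3168, 3528
D5: 360, 360, 360, 360
Constant fifth difference = 360, so extend:
3528 + 360 = 3888;  19086 + 3888 = 22974;  75296 + 22974 = 98270;  241843 + 98270 = 340113;  670255 + 340113 = 1010368
3888 + 360 = 4248;  22974 + 4248 = 27222;  98270 + 27222 = 125492;  340113 + 125492 = 465605;  1010368 + 465605 = 1475973
4248 + 360 = 4608;  27222 + 4608 = 31830;  125492 + 31830 = 157322;  465605 + 157322 = 622927;  1475973 + 622927 = 2098900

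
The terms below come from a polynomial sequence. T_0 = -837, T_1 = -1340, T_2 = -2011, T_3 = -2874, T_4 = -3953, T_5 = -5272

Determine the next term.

-503 , -671 , -863 , -1079 , -1319
-168 , -192 , -216 , -240
-24 , -24 , -24
Third differences constant at -24.
-240 − 24 = -264;  -1319 − 264 = -1583;  -5272 − 1583 = -6855

-6855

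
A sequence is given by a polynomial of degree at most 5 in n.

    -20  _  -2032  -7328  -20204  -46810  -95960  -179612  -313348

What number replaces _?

-350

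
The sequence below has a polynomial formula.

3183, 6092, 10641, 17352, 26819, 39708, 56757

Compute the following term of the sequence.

78776

D1: 2909, 4549, 6711, 9467, 12889, 17049
D2: 1640, 2162, 2756, 3422, 4160
D3: 522, 594, 666, 738
D4: 72, 72, 72
The fourth differences are constant (72).
738 + 72 = 810;  4160 + 810 = 4970;  17049 + 4970 = 22019;  56757 + 22019 = 78776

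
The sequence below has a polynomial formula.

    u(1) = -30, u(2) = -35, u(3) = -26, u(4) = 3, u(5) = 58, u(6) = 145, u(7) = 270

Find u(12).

-5, 9, 29, 55, 87, 125
14, 20, 26, 32, 38
6, 6, 6, 6
The third differences are constant (6).
38 + 6 = 44;  125 + 44 = 169;  270 + 169 = 439
44 + 6 = 50;  169 + 50 = 219;  439 + 219 = 658
50 + 6 = 56;  219 + 56 = 275;  658 + 275 = 933
56 + 6 = 62;  275 + 62 = 337;  933 + 337 = 1270
62 + 6 = 68;  337 + 68 = 405;  1270 + 405 = 1675

1675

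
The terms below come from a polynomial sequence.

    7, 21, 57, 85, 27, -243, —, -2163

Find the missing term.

-899

Using the first 6 terms:
14, 36, 28, -58, -270
22, -8, -86, -212
-30, -78, -126
-48, -48
Constant fourth difference = -48.
Extend forward: -126 − 48 = -174;  -212 − 174 = -386;  -270 − 386 = -656;  -243 − 656 = -899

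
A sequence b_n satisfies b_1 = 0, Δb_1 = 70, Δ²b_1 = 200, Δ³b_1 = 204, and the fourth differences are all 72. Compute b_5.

2368

Build the table forward from the leading diagonal:
D4: 72  72  72  72  72
D3: 204  276  348  420  492
D2: 200  404  680  1028  1448
D1: 70  270  674  1354  2382
b: 0  70  340  1014  2368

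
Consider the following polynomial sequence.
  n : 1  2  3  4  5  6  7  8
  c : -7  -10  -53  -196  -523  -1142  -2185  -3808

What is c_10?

-3, -43, -143, -327, -619, -1043, -1623
-40, -100, -184, -292, -424, -580
-60, -84, -108, -132, -156
-24, -24, -24, -24
Constant fourth difference = -24, so extend:
-156 − 24 = -180;  -580 − 180 = -760;  -1623 − 760 = -2383;  -3808 − 2383 = -6191
-180 − 24 = -204;  -760 − 204 = -964;  -2383 − 964 = -3347;  -6191 − 3347 = -9538

-9538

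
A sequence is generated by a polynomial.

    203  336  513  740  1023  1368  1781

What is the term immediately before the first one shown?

108

Δ: 133  177  227  283  345  413
Δ²: 44  50  56  62  68
Δ³: 6  6  6  6
The third differences are constant at 6.
Work back: 44 − 6 = 38;  133 − 38 = 95;  203 − 95 = 108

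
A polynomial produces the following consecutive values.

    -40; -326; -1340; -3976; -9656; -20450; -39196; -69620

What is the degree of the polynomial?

First differences: -286, -1014, -2636, -5680, -10794, -18746, -30424
Second differences: -728, -1622, -3044, -5114, -7952, -11678
Third differences: -894, -1422, -2070, -2838, -3726
Fourth differences: -528, -648, -768, -888
Fifth differences: -120, -120, -120
The fifth differences are constant, so the polynomial has degree 5.

5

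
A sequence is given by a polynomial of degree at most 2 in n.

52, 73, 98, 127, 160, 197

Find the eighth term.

283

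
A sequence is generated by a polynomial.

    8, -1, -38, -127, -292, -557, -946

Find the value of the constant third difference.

-24

First differences: -9, -37, -89, -165, -265, -389
Second differences: -28, -52, -76, -100, -124
Third differences: -24, -24, -24, -24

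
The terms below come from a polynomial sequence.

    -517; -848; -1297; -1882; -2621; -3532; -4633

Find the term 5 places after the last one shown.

D1: -331  -449  -585  -739  -911  -1101
D2: -118  -136  -154  -172  -190
D3: -18  -18  -18  -18
The third differences are constant (-18).
-190 − 18 = -208;  -1101 − 208 = -1309;  -4633 − 1309 = -5942
-208 − 18 = -226;  -1309 − 226 = -1535;  -5942 − 1535 = -7477
-226 − 18 = -244;  -1535 − 244 = -1779;  -7477 − 1779 = -9256
-244 − 18 = -262;  -1779 − 262 = -2041;  -9256 − 2041 = -11297
-262 − 18 = -280;  -2041 − 280 = -2321;  -11297 − 2321 = -13618

-13618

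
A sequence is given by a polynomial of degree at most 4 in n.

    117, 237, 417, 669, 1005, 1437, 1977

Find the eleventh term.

Δ: 120  180  252  336  432  540
Δ²: 60  72  84  96  108
Δ³: 12  12  12  12
Third differences constant at 12.
108 + 12 = 120;  540 + 120 = 660;  1977 + 660 = 2637
120 + 12 = 132;  660 + 132 = 792;  2637 + 792 = 3429
132 + 12 = 144;  792 + 144 = 936;  3429 + 936 = 4365
144 + 12 = 156;  936 + 156 = 1092;  4365 + 1092 = 5457

5457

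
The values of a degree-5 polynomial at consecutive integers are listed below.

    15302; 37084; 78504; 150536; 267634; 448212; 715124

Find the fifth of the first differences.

Δ: 21782, 41420, 72032, 117098, 180578, 266912
Δ²: 19638, 30612, 45066, 63480, 86334
Δ³: 10974, 14454, 18414, 22854
Δ⁴: 3480, 3960, 4440
Δ⁵: 480, 480

180578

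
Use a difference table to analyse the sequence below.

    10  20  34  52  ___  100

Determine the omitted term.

Using the first 4 terms:
10, 14, 18
4, 4
Constant second difference = 4.
Extend forward: 18 + 4 = 22;  52 + 22 = 74

74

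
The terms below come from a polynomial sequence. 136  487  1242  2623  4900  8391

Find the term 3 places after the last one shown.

30048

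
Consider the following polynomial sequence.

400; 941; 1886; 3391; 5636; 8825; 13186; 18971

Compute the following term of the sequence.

541, 945, 1505, 2245, 3189, 4361, 5785
404, 560, 740, 944, 1172, 1424
156, 180, 204, 228, 252
24, 24, 24, 24
The fourth differences are constant (24).
252 + 24 = 276;  1424 + 276 = 1700;  5785 + 1700 = 7485;  18971 + 7485 = 26456

26456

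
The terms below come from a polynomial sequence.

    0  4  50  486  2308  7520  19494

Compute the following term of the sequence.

43330

First differences: 4  46  436  1822  5212  11974
Second differences: 42  390  1386  3390  6762
Third differences: 348  996  2004  3372
Fourth differences: 648  1008  1368
Fifth differences: 360  360
Constant fifth difference = 360, so extend:
1368 + 360 = 1728;  3372 + 1728 = 5100;  6762 + 5100 = 11862;  11974 + 11862 = 23836;  19494 + 23836 = 43330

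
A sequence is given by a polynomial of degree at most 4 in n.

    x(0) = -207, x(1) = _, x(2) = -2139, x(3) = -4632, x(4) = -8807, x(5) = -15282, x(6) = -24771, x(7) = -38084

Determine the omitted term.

-806

Using the last 6 terms:
Δ: -2493, -4175, -6475, -9489, -13313
Δ²: -1682, -2300, -3014, -3824
Δ³: -618, -714, -810
Δ⁴: -96, -96
Constant fourth difference = -96.
Extend backward: -618 + 96 = -522;  -1682 + 522 = -1160;  -2493 + 1160 = -1333;  -2139 + 1333 = -806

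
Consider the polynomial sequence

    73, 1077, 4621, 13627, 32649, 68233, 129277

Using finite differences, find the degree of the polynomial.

5

Δ: 1004, 3544, 9006, 19022, 35584, 61044
Δ²: 2540, 5462, 10016, 16562, 25460
Δ³: 2922, 4554, 6546, 8898
Δ⁴: 1632, 1992, 2352
Δ⁵: 360, 360
The fifth differences are constant, so the polynomial has degree 5.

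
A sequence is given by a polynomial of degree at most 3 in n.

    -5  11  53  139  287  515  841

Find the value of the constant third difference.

18

First differences: 16, 42, 86, 148, 228, 326
Second differences: 26, 44, 62, 80, 98
Third differences: 18, 18, 18, 18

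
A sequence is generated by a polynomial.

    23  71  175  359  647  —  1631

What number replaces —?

Using the first 5 terms:
Δ: 48  104  184  288
Δ²: 56  80  104
Δ³: 24  24
Constant third difference = 24.
Extend forward: 104 + 24 = 128;  288 + 128 = 416;  647 + 416 = 1063

1063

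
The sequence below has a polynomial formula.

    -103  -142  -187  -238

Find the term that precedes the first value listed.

D1: -39  -45  -51
D2: -6  -6
The second differences are constant at -6.
Work back: -39 + 6 = -33;  -103 + 33 = -70

-70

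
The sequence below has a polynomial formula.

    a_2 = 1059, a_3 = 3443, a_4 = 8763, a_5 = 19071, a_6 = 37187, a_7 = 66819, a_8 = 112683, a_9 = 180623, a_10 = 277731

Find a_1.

207

2384  5320  10308  18116  29632  45864  67940  97108
2936  4988  7808  11516  16232  22076  29168
2052  2820  3708  4716  5844  7092
768  888  1008  1128  1248
120  120  120  120
The fifth differences are constant at 120.
Work back: 768 − 120 = 648;  2052 − 648 = 1404;  2936 − 1404 = 1532;  2384 − 1532 = 852;  1059 − 852 = 207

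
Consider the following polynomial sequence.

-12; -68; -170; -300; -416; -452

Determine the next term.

-318

-56  -102  -130  -116  -36
-46  -28  14  80
18  42  66
24  24
Fourth differences constant at 24.
66 + 24 = 90;  80 + 90 = 170;  -36 + 170 = 134;  -452 + 134 = -318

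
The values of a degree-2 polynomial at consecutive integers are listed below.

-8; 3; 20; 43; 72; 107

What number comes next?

11, 17, 23, 29, 35
6, 6, 6, 6
Constant second difference = 6, so extend:
35 + 6 = 41;  107 + 41 = 148

148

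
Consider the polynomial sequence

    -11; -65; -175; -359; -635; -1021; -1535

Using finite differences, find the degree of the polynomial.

Δ: -54, -110, -184, -276, -386, -514
Δ²: -56, -74, -92, -110, -128
Δ³: -18, -18, -18, -18
The third differences are constant, so the polynomial has degree 3.

3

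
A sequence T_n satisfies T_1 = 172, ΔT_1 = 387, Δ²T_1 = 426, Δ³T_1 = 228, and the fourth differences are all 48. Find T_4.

2839

Build the table forward from the leading diagonal:
D4: 48, 48, 48, 48
D3: 228, 276, 324, 372
D2: 426, 654, 930, 1254
D1: 387, 813, 1467, 2397
T: 172, 559, 1372, 2839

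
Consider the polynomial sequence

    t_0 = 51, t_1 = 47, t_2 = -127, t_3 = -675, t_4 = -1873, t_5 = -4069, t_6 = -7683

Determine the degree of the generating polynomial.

Δ: -4, -174, -548, -1198, -2196, -3614
Δ²: -170, -374, -650, -998, -1418
Δ³: -204, -276, -348, -420
Δ⁴: -72, -72, -72
The fourth differences are constant, so the polynomial has degree 4.

4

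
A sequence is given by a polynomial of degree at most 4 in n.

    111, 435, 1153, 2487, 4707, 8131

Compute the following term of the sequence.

13125

D1: 324  718  1334  2220  3424
D2: 394  616  886  1204
D3: 222  270  318
D4: 48  48
The fourth differences are constant (48).
318 + 48 = 366;  1204 + 366 = 1570;  3424 + 1570 = 4994;  8131 + 4994 = 13125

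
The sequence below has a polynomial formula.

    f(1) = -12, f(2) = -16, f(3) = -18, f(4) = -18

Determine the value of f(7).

-6

Δ: -4, -2, 0
Δ²: 2, 2
Constant second difference = 2, so extend:
0 + 2 = 2;  -18 + 2 = -16
2 + 2 = 4;  -16 + 4 = -12
4 + 2 = 6;  -12 + 6 = -6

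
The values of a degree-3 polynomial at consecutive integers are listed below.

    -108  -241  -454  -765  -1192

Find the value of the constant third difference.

First differences: -133, -213, -311, -427
Second differences: -80, -98, -116
Third differences: -18, -18

-18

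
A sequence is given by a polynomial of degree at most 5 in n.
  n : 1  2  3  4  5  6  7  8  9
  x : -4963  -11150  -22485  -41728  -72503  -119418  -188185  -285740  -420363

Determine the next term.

-601798

Δ: -6187  -11335  -19243  -30775  -46915  -68767  -97555  -134623
Δ²: -5148  -7908  -11532  -16140  -21852  -28788  -37068
Δ³: -2760  -3624  -4608  -5712  -6936  -8280
Δ⁴: -864  -984  -1104  -1224  -1344
Δ⁵: -120  -120  -120  -120
The fifth differences are constant (-120).
-1344 − 120 = -1464;  -8280 − 1464 = -9744;  -37068 − 9744 = -46812;  -134623 − 46812 = -181435;  -420363 − 181435 = -601798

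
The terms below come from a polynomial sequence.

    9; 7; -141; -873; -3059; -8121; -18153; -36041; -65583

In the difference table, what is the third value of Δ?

-732

Δ: -2, -148, -732, -2186, -5062, -10032, -17888, -29542
Δ²: -146, -584, -1454, -2876, -4970, -7856, -11654
Δ³: -438, -870, -1422, -2094, -2886, -3798
Δ⁴: -432, -552, -672, -792, -912
Δ⁵: -120, -120, -120, -120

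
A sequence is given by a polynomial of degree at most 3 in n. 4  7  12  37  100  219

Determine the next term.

Δ: 3  5  25  63  119
Δ²: 2  20  38  56
Δ³: 18  18  18
Constant third difference = 18, so extend:
56 + 18 = 74;  119 + 74 = 193;  219 + 193 = 412

412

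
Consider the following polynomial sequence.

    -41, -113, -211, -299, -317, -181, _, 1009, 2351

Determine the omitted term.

Using the first 6 terms:
D1: -72, -98, -88, -18, 136
D2: -26, 10, 70, 154
D3: 36, 60, 84
D4: 24, 24
Constant fourth difference = 24.
Extend forward: 84 + 24 = 108;  154 + 108 = 262;  136 + 262 = 398;  -181 + 398 = 217

217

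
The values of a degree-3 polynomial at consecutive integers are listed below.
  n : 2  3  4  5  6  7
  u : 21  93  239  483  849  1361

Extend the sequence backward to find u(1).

Δ: 72, 146, 244, 366, 512
Δ²: 74, 98, 122, 146
Δ³: 24, 24, 24
The third differences are constant at 24.
Work back: 74 − 24 = 50;  72 − 50 = 22;  21 − 22 = -1

-1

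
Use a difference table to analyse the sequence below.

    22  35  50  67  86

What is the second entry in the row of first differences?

D1: 13, 15, 17, 19
D2: 2, 2, 2

15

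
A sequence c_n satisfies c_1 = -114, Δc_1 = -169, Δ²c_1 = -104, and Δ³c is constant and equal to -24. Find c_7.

-3168

Build the table forward from the leading diagonal:
Third differences: -24, -24, -24, -24, -24, -24, -24
Second differences: -104, -128, -152, -176, -200, -224, -248
First differences: -169, -273, -401, -553, -729, -929, -1153
c: -114, -283, -556, -957, -1510, -2239, -3168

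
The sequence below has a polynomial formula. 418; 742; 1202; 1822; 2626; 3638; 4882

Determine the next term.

Δ: 324 , 460 , 620 , 804 , 1012 , 1244
Δ²: 136 , 160 , 184 , 208 , 232
Δ³: 24 , 24 , 24 , 24
Constant third difference = 24, so extend:
232 + 24 = 256;  1244 + 256 = 1500;  4882 + 1500 = 6382

6382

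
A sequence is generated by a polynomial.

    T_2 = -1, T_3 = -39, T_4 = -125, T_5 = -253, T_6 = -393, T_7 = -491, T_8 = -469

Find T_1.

7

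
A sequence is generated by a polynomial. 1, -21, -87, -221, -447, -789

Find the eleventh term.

-22, -66, -134, -226, -342
-44, -68, -92, -116
-24, -24, -24
Third differences constant at -24.
-116 − 24 = -140;  -342 − 140 = -482;  -789 − 482 = -1271
-140 − 24 = -164;  -482 − 164 = -646;  -1271 − 646 = -1917
-164 − 24 = -188;  -646 − 188 = -834;  -1917 − 834 = -2751
-188 − 24 = -212;  -834 − 212 = -1046;  -2751 − 1046 = -3797
-212 − 24 = -236;  -1046 − 236 = -1282;  -3797 − 1282 = -5079

-5079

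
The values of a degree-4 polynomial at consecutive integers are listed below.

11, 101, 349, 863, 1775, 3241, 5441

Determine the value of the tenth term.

D1: 90 , 248 , 514 , 912 , 1466 , 2200
D2: 158 , 266 , 398 , 554 , 734
D3: 108 , 132 , 156 , 180
D4: 24 , 24 , 24
The fourth differences are constant (24).
180 + 24 = 204;  734 + 204 = 938;  2200 + 938 = 3138;  5441 + 3138 = 8579
204 + 24 = 228;  938 + 228 = 1166;  3138 + 1166 = 4304;  8579 + 4304 = 12883
228 + 24 = 252;  1166 + 252 = 1418;  4304 + 1418 = 5722;  12883 + 5722 = 18605

18605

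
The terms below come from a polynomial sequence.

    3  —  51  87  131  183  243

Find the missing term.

23

Using the last 5 terms:
Δ: 36  44  52  60
Δ²: 8  8  8
Constant second difference = 8.
Extend backward: 36 − 8 = 28;  51 − 28 = 23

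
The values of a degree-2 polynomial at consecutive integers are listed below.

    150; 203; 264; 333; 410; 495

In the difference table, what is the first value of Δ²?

8

D1: 53, 61, 69, 77, 85
D2: 8, 8, 8, 8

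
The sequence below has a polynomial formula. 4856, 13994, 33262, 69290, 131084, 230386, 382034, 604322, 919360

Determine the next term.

1353434

D1: 9138 , 19268 , 36028 , 61794 , 99302 , 151648 , 222288 , 315038
D2: 10130 , 16760 , 25766 , 37508 , 52346 , 70640 , 92750
D3: 6630 , 9006 , 11742 , 14838 , 18294 , 22110
D4: 2376 , 2736 , 3096 , 3456 , 3816
D5: 360 , 360 , 360 , 360
Constant fifth difference = 360, so extend:
3816 + 360 = 4176;  22110 + 4176 = 26286;  92750 + 26286 = 119036;  315038 + 119036 = 434074;  919360 + 434074 = 1353434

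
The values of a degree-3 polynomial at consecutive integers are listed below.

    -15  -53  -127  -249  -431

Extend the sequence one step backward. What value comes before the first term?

D1: -38, -74, -122, -182
D2: -36, -48, -60
D3: -12, -12
The third differences are constant at -12.
Work back: -36 + 12 = -24;  -38 + 24 = -14;  -15 + 14 = -1

-1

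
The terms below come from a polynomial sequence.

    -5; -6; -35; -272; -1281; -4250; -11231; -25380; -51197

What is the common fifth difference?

Δ: -1, -29, -237, -1009, -2969, -6981, -14149, -25817
Δ²: -28, -208, -772, -1960, -4012, -7168, -11668
Δ³: -180, -564, -1188, -2052, -3156, -4500
Δ⁴: -384, -624, -864, -1104, -1344
Δ⁵: -240, -240, -240, -240

-240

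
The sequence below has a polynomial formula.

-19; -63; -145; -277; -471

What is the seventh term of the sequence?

-44  -82  -132  -194
-38  -50  -62
-12  -12
Constant third difference = -12, so extend:
-62 − 12 = -74;  -194 − 74 = -268;  -471 − 268 = -739
-74 − 12 = -86;  -268 − 86 = -354;  -739 − 354 = -1093

-1093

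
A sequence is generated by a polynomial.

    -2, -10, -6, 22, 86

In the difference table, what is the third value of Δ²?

36

D1: -8, 4, 28, 64
D2: 12, 24, 36
D3: 12, 12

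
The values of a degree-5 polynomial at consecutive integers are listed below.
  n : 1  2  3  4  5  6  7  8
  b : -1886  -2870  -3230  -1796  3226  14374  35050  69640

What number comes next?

First differences: -984, -360, 1434, 5022, 11148, 20676, 34590
Second differences: 624, 1794, 3588, 6126, 9528, 13914
Third differences: 1170, 1794, 2538, 3402, 4386
Fourth differences: 624, 744, 864, 984
Fifth differences: 120, 120, 120
Constant fifth difference = 120, so extend:
984 + 120 = 1104;  4386 + 1104 = 5490;  13914 + 5490 = 19404;  34590 + 19404 = 53994;  69640 + 53994 = 123634

123634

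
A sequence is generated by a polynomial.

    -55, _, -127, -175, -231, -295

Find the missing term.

-87

Using the last 4 terms:
D1: -48, -56, -64
D2: -8, -8
Constant second difference = -8.
Extend backward: -48 + 8 = -40;  -127 + 40 = -87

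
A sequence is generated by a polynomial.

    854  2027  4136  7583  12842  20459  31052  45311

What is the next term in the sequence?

63998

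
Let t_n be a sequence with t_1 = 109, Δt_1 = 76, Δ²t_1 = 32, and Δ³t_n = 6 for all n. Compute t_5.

629

Build the table forward from the leading diagonal:
Third differences: 6, 6, 6, 6, 6
Second differences: 32, 38, 44, 50, 56
First differences: 76, 108, 146, 190, 240
t: 109, 185, 293, 439, 629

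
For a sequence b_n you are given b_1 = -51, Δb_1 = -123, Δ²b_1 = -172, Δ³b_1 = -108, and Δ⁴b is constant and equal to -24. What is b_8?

Build the table forward from the leading diagonal:
Fourth differences: -24, -24, -24, -24, -24, -24, -24, -24
Third differences: -108, -132, -156, -180, -204, -228, -252, -276
Second differences: -172, -280, -412, -568, -748, -952, -1180, -1432
First differences: -123, -295, -575, -987, -1555, -2303, -3255, -4435
b: -51, -174, -469, -1044, -2031, -3586, -5889, -9144

-9144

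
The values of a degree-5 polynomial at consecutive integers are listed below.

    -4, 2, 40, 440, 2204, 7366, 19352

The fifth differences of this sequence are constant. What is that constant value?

360

D1: 6, 38, 400, 1764, 5162, 11986
D2: 32, 362, 1364, 3398, 6824
D3: 330, 1002, 2034, 3426
D4: 672, 1032, 1392
D5: 360, 360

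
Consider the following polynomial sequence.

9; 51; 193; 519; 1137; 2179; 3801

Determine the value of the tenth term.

14067

Δ: 42, 142, 326, 618, 1042, 1622
Δ²: 100, 184, 292, 424, 580
Δ³: 84, 108, 132, 156
Δ⁴: 24, 24, 24
Fourth differences constant at 24.
156 + 24 = 180;  580 + 180 = 760;  1622 + 760 = 2382;  3801 + 2382 = 6183
180 + 24 = 204;  760 + 204 = 964;  2382 + 964 = 3346;  6183 + 3346 = 9529
204 + 24 = 228;  964 + 228 = 1192;  3346 + 1192 = 4538;  9529 + 4538 = 14067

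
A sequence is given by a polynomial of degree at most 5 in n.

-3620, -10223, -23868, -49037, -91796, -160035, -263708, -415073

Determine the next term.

-628932

-6603 , -13645 , -25169 , -42759 , -68239 , -103673 , -151365
-7042 , -11524 , -17590 , -25480 , -35434 , -47692
-4482 , -6066 , -7890 , -9954 , -12258
-1584 , -1824 , -2064 , -2304
-240 , -240 , -240
Fifth differences constant at -240.
-2304 − 240 = -2544;  -12258 − 2544 = -14802;  -47692 − 14802 = -62494;  -151365 − 62494 = -213859;  -415073 − 213859 = -628932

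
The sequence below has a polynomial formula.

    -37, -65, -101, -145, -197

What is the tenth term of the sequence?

-577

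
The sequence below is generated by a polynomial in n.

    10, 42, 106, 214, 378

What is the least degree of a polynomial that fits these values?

D1: 32, 64, 108, 164
D2: 32, 44, 56
D3: 12, 12
The third differences are constant, so the polynomial has degree 3.

3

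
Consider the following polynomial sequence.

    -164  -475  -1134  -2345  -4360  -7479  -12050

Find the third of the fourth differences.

-48

First differences: -311, -659, -1211, -2015, -3119, -4571
Second differences: -348, -552, -804, -1104, -1452
Third differences: -204, -252, -300, -348
Fourth differences: -48, -48, -48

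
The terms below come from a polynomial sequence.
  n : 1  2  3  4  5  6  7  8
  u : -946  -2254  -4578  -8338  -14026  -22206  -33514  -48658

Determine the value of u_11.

Δ: -1308  -2324  -3760  -5688  -8180  -11308  -15144
Δ²: -1016  -1436  -1928  -2492  -3128  -3836
Δ³: -420  -492  -564  -636  -708
Δ⁴: -72  -72  -72  -72
Constant fourth difference = -72, so extend:
-708 − 72 = -780;  -3836 − 780 = -4616;  -15144 − 4616 = -19760;  -48658 − 19760 = -68418
-780 − 72 = -852;  -4616 − 852 = -5468;  -19760 − 5468 = -25228;  -68418 − 25228 = -93646
-852 − 72 = -924;  -5468 − 924 = -6392;  -25228 − 6392 = -31620;  -93646 − 31620 = -125266

-125266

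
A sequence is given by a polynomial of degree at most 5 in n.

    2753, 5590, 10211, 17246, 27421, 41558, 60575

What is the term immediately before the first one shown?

D1: 2837  4621  7035  10175  14137  19017
D2: 1784  2414  3140  3962  4880
D3: 630  726  822  918
D4: 96  96  96
The fourth differences are constant at 96.
Work back: 630 − 96 = 534;  1784 − 534 = 1250;  2837 − 1250 = 1587;  2753 − 1587 = 1166

1166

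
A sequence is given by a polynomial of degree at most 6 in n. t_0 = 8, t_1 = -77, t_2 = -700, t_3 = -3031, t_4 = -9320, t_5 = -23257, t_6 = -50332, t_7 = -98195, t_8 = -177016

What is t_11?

Δ: -85  -623  -2331  -6289  -13937  -27075  -47863  -78821
Δ²: -538  -1708  -3958  -7648  -13138  -20788  -30958
Δ³: -1170  -2250  -3690  -5490  -7650  -10170
Δ⁴: -1080  -1440  -1800  -2160  -2520
Δ⁵: -360  -360  -360  -360
The fifth differences are constant (-360).
-2520 − 360 = -2880;  -10170 − 2880 = -13050;  -30958 − 13050 = -44008;  -78821 − 44008 = -122829;  -177016 − 122829 = -299845
-2880 − 360 = -3240;  -13050 − 3240 = -16290;  -44008 − 16290 = -60298;  -122829 − 60298 = -183127;  -299845 − 183127 = -482972
-3240 − 360 = -3600;  -16290 − 3600 = -19890;  -60298 − 19890 = -80188;  -183127 − 80188 = -263315;  -482972 − 263315 = -746287

-746287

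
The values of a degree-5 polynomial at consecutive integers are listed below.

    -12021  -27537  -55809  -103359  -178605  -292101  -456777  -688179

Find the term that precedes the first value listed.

-15516  -28272  -47550  -75246  -113496  -164676  -231402
-12756  -19278  -27696  -38250  -51180  -66726
-6522  -8418  -10554  -12930  -15546
-1896  -2136  -2376  -2616
-240  -240  -240
The fifth differences are constant at -240.
Work back: -1896 + 240 = -1656;  -6522 + 1656 = -4866;  -12756 + 4866 = -7890;  -15516 + 7890 = -7626;  -12021 + 7626 = -4395

-4395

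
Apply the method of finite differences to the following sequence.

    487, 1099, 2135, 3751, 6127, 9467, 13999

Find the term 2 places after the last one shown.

Δ: 612, 1036, 1616, 2376, 3340, 4532
Δ²: 424, 580, 760, 964, 1192
Δ³: 156, 180, 204, 228
Δ⁴: 24, 24, 24
The fourth differences are constant (24).
228 + 24 = 252;  1192 + 252 = 1444;  4532 + 1444 = 5976;  13999 + 5976 = 19975
252 + 24 = 276;  1444 + 276 = 1720;  5976 + 1720 = 7696;  19975 + 7696 = 27671

27671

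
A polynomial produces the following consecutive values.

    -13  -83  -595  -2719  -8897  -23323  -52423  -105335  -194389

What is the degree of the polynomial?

Δ: -70, -512, -2124, -6178, -14426, -29100, -52912, -89054
Δ²: -442, -1612, -4054, -8248, -14674, -23812, -36142
Δ³: -1170, -2442, -4194, -6426, -9138, -12330
Δ⁴: -1272, -1752, -2232, -2712, -3192
Δ⁵: -480, -480, -480, -480
The fifth differences are constant, so the polynomial has degree 5.

5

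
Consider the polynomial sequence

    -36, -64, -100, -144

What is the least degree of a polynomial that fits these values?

2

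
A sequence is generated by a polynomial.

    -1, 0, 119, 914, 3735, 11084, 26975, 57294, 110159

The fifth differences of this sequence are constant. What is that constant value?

Δ: 1, 119, 795, 2821, 7349, 15891, 30319, 52865
Δ²: 118, 676, 2026, 4528, 8542, 14428, 22546
Δ³: 558, 1350, 2502, 4014, 5886, 8118
Δ⁴: 792, 1152, 1512, 1872, 2232
Δ⁵: 360, 360, 360, 360

360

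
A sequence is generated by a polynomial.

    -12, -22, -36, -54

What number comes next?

-76

-10, -14, -18
-4, -4
The second differences are constant (-4).
-18 − 4 = -22;  -54 − 22 = -76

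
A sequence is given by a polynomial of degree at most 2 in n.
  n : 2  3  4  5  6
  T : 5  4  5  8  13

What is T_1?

D1: -1  1  3  5
D2: 2  2  2
The second differences are constant at 2.
Work back: -1 − 2 = -3;  5 + 3 = 8

8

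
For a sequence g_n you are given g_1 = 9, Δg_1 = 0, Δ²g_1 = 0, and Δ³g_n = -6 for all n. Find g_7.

Build the table forward from the leading diagonal:
Third differences: -6, -6, -6, -6, -6, -6, -6
Second differences: 0, -6, -12, -18, -24, -30, -36
First differences: 0, 0, -6, -18, -36, -60, -90
g: 9, 9, 9, 3, -15, -51, -111

-111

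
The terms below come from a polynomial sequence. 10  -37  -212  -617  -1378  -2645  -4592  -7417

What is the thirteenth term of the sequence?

Δ: -47  -175  -405  -761  -1267  -1947  -2825
Δ²: -128  -230  -356  -506  -680  -878
Δ³: -102  -126  -150  -174  -198
Δ⁴: -24  -24  -24  -24
Fourth differences constant at -24.
-198 − 24 = -222;  -878 − 222 = -1100;  -2825 − 1100 = -3925;  -7417 − 3925 = -11342
-222 − 24 = -246;  -1100 − 246 = -1346;  -3925 − 1346 = -5271;  -11342 − 5271 = -16613
-246 − 24 = -270;  -1346 − 270 = -1616;  -5271 − 1616 = -6887;  -16613 − 6887 = -23500
-270 − 24 = -294;  -1616 − 294 = -1910;  -6887 − 1910 = -8797;  -23500 − 8797 = -32297
-294 − 24 = -318;  -1910 − 318 = -2228;  -8797 − 2228 = -11025;  -32297 − 11025 = -43322

-43322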